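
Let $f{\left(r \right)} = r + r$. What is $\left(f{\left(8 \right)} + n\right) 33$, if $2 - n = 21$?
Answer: $-99$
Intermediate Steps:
$f{\left(r \right)} = 2 r$
$n = -19$ ($n = 2 - 21 = -19$)
$\left(f{\left(8 \right)} + n\right) 33 = \left(2 \cdot 8 - 19\right) 33 = \left(16 - 19\right) 33 = \left(-3\right) 33 = -99$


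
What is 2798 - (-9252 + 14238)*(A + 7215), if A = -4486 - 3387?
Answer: 3283586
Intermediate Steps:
A = -7873
2798 - (-9252 + 14238)*(A + 7215) = 2798 - (-9252 + 14238)*(-7873 + 7215) = 2798 - 4986*(-658) = 2798 - 1*(-3280788) = 2798 + 3280788 = 3283586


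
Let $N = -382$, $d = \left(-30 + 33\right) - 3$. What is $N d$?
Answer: $0$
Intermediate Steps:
$d = 0$ ($d = 3 - 3 = 0$)
$N d = \left(-382\right) 0 = 0$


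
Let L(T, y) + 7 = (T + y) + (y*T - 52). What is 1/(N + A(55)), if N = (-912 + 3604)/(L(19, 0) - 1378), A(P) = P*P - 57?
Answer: 709/2102966 ≈ 0.00033714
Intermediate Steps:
A(P) = -57 + P**2 (A(P) = P**2 - 57 = -57 + P**2)
L(T, y) = -59 + T + y + T*y (L(T, y) = -7 + ((T + y) + (y*T - 52)) = -7 + ((T + y) + (T*y - 52)) = -7 + ((T + y) + (-52 + T*y)) = -7 + (-52 + T + y + T*y) = -59 + T + y + T*y)
N = -1346/709 (N = (-912 + 3604)/((-59 + 19 + 0 + 19*0) - 1378) = 2692/((-59 + 19 + 0 + 0) - 1378) = 2692/(-40 - 1378) = 2692/(-1418) = 2692*(-1/1418) = -1346/709 ≈ -1.8984)
1/(N + A(55)) = 1/(-1346/709 + (-57 + 55**2)) = 1/(-1346/709 + (-57 + 3025)) = 1/(-1346/709 + 2968) = 1/(2102966/709) = 709/2102966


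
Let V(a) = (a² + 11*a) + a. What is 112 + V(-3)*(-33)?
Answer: 1003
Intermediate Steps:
V(a) = a² + 12*a
112 + V(-3)*(-33) = 112 - 3*(12 - 3)*(-33) = 112 - 3*9*(-33) = 112 - 27*(-33) = 112 + 891 = 1003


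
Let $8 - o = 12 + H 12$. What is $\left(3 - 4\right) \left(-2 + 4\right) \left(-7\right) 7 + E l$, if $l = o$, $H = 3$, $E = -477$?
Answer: $19178$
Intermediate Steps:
$o = -40$ ($o = 8 - \left(12 + 3 \cdot 12\right) = 8 - \left(12 + 36\right) = 8 - 48 = -40$)
$l = -40$
$\left(3 - 4\right) \left(-2 + 4\right) \left(-7\right) 7 + E l = \left(3 - 4\right) \left(-2 + 4\right) \left(-7\right) 7 - -19080 = \left(-1\right) 2 \left(-7\right) 7 + 19080 = \left(-2\right) \left(-7\right) 7 + 19080 = 14 \cdot 7 + 19080 = 98 + 19080 = 19178$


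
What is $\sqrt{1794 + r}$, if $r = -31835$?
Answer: $i \sqrt{30041} \approx 173.32 i$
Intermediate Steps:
$\sqrt{1794 + r} = \sqrt{1794 - 31835} = \sqrt{-30041} = i \sqrt{30041}$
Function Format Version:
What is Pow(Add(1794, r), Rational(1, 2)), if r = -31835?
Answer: Mul(I, Pow(30041, Rational(1, 2))) ≈ Mul(173.32, I)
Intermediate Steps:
Pow(Add(1794, r), Rational(1, 2)) = Pow(Add(1794, -31835), Rational(1, 2)) = Pow(-30041, Rational(1, 2)) = Mul(I, Pow(30041, Rational(1, 2)))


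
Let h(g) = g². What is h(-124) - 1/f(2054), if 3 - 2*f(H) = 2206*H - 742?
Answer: 69659107506/4530379 ≈ 15376.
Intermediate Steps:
f(H) = 745/2 - 1103*H (f(H) = 3/2 - (2206*H - 742)/2 = 3/2 - (-742 + 2206*H)/2 = 3/2 + (371 - 1103*H) = 745/2 - 1103*H)
h(-124) - 1/f(2054) = (-124)² - 1/(745/2 - 1103*2054) = 15376 - 1/(745/2 - 2265562) = 15376 - 1/(-4530379/2) = 15376 - 1*(-2/4530379) = 15376 + 2/4530379 = 69659107506/4530379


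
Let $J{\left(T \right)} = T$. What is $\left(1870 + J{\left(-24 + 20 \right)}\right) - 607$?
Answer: $1259$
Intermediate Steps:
$\left(1870 + J{\left(-24 + 20 \right)}\right) - 607 = \left(1870 + \left(-24 + 20\right)\right) - 607 = \left(1870 - 4\right) - 607 = 1866 - 607 = 1259$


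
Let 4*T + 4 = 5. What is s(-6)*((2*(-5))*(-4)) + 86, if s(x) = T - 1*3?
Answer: -24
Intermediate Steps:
T = ¼ (T = -1 + (¼)*5 = -1 + 5/4 = ¼ ≈ 0.25000)
s(x) = -11/4 (s(x) = ¼ - 1*3 = ¼ - 3 = -11/4)
s(-6)*((2*(-5))*(-4)) + 86 = -11*2*(-5)*(-4)/4 + 86 = -(-55)*(-4)/2 + 86 = -11/4*40 + 86 = -110 + 86 = -24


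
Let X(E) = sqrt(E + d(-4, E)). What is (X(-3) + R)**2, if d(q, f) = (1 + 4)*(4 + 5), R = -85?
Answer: (85 - sqrt(42))**2 ≈ 6165.3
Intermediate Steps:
d(q, f) = 45 (d(q, f) = 5*9 = 45)
X(E) = sqrt(45 + E) (X(E) = sqrt(E + 45) = sqrt(45 + E))
(X(-3) + R)**2 = (sqrt(45 - 3) - 85)**2 = (sqrt(42) - 85)**2 = (-85 + sqrt(42))**2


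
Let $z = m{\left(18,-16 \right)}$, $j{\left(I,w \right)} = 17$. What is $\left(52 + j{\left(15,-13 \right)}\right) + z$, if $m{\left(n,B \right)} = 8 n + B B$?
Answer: $469$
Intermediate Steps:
$m{\left(n,B \right)} = B^{2} + 8 n$ ($m{\left(n,B \right)} = 8 n + B^{2} = B^{2} + 8 n$)
$z = 400$ ($z = \left(-16\right)^{2} + 8 \cdot 18 = 256 + 144 = 400$)
$\left(52 + j{\left(15,-13 \right)}\right) + z = \left(52 + 17\right) + 400 = 69 + 400 = 469$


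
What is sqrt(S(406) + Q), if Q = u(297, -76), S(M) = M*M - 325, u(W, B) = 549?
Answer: 6*sqrt(4585) ≈ 406.28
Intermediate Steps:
S(M) = -325 + M**2 (S(M) = M**2 - 325 = -325 + M**2)
Q = 549
sqrt(S(406) + Q) = sqrt((-325 + 406**2) + 549) = sqrt((-325 + 164836) + 549) = sqrt(164511 + 549) = sqrt(165060) = 6*sqrt(4585)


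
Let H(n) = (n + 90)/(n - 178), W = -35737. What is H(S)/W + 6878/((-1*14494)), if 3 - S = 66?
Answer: -29618594194/62415635399 ≈ -0.47454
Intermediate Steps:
S = -63 (S = 3 - 1*66 = 3 - 66 = -63)
H(n) = (90 + n)/(-178 + n)
H(S)/W + 6878/((-1*14494)) = ((90 - 63)/(-178 - 63))/(-35737) + 6878/((-1*14494)) = (27/(-241))*(-1/35737) + 6878/(-14494) = -1/241*27*(-1/35737) + 6878*(-1/14494) = -27/241*(-1/35737) - 3439/7247 = 27/8612617 - 3439/7247 = -29618594194/62415635399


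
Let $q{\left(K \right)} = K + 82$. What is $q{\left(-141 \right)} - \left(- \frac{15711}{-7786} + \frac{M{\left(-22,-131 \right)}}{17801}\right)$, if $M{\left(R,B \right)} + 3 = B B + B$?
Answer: $- \frac{8589560307}{138598586} \approx -61.974$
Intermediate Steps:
$M{\left(R,B \right)} = -3 + B + B^{2}$ ($M{\left(R,B \right)} = -3 + \left(B B + B\right) = -3 + \left(B^{2} + B\right) = -3 + \left(B + B^{2}\right) = -3 + B + B^{2}$)
$q{\left(K \right)} = 82 + K$
$q{\left(-141 \right)} - \left(- \frac{15711}{-7786} + \frac{M{\left(-22,-131 \right)}}{17801}\right) = \left(82 - 141\right) - \left(- \frac{15711}{-7786} + \frac{-3 - 131 + \left(-131\right)^{2}}{17801}\right) = -59 - \left(\left(-15711\right) \left(- \frac{1}{7786}\right) + \left(-3 - 131 + 17161\right) \frac{1}{17801}\right) = -59 - \left(\frac{15711}{7786} + 17027 \cdot \frac{1}{17801}\right) = -59 - \left(\frac{15711}{7786} + \frac{17027}{17801}\right) = -59 - \frac{412243733}{138598586} = - \frac{8589560307}{138598586}$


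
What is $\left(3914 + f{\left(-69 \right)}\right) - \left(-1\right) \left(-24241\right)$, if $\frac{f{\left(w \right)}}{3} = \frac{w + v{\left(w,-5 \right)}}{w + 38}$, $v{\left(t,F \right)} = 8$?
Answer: $- \frac{629954}{31} \approx -20321.0$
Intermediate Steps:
$f{\left(w \right)} = \frac{3 \left(8 + w\right)}{38 + w}$ ($f{\left(w \right)} = 3 \frac{w + 8}{w + 38} = 3 \frac{8 + w}{38 + w} = \frac{3 \left(8 + w\right)}{38 + w}$)
$\left(3914 + f{\left(-69 \right)}\right) - \left(-1\right) \left(-24241\right) = \left(3914 + \frac{3 \left(8 - 69\right)}{38 - 69}\right) - \left(-1\right) \left(-24241\right) = \left(3914 + 3 \frac{1}{-31} \left(-61\right)\right) - 24241 = \left(3914 + 3 \left(- \frac{1}{31}\right) \left(-61\right)\right) - 24241 = \left(3914 + \frac{183}{31}\right) - 24241 = \frac{121517}{31} - 24241 = - \frac{629954}{31}$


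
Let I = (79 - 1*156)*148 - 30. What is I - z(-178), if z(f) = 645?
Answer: -12071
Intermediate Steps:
I = -11426 (I = (79 - 156)*148 - 30 = -77*148 - 30 = -11396 - 30 = -11426)
I - z(-178) = -11426 - 1*645 = -11426 - 645 = -12071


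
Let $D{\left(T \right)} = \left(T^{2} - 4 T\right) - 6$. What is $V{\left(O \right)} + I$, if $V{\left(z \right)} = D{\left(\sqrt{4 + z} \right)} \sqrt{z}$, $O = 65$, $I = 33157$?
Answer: $33157 + \sqrt{65} \left(63 - 4 \sqrt{69}\right) \approx 33397.0$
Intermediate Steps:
$D{\left(T \right)} = -6 + T^{2} - 4 T$
$V{\left(z \right)} = \sqrt{z} \left(-2 + z - 4 \sqrt{4 + z}\right)$ ($V{\left(z \right)} = \left(-6 + \left(\sqrt{4 + z}\right)^{2} - 4 \sqrt{4 + z}\right) \sqrt{z} = \left(-6 + \left(4 + z\right) - 4 \sqrt{4 + z}\right) \sqrt{z} = \left(-2 + z - 4 \sqrt{4 + z}\right) \sqrt{z} = \sqrt{z} \left(-2 + z - 4 \sqrt{4 + z}\right)$)
$V{\left(O \right)} + I = \sqrt{65} \left(-2 + 65 - 4 \sqrt{4 + 65}\right) + 33157 = \sqrt{65} \left(-2 + 65 - 4 \sqrt{69}\right) + 33157 = \sqrt{65} \left(63 - 4 \sqrt{69}\right) + 33157 = 33157 + \sqrt{65} \left(63 - 4 \sqrt{69}\right)$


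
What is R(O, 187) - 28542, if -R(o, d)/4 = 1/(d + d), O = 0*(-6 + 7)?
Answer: -5337356/187 ≈ -28542.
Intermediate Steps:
O = 0 (O = 0*1 = 0)
R(o, d) = -2/d (R(o, d) = -4/(d + d) = -4*1/(2*d) = -2/d)
R(O, 187) - 28542 = -2/187 - 28542 = -5337356/187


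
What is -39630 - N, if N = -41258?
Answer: 1628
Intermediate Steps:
-39630 - N = -39630 - 1*(-41258) = -39630 + 41258 = 1628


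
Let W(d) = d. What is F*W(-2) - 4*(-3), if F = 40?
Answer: -68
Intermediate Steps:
F*W(-2) - 4*(-3) = 40*(-2) - 4*(-3) = -80 + 12 = -68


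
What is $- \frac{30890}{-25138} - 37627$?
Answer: $- \frac{472918318}{12569} \approx -37626.0$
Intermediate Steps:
$- \frac{30890}{-25138} - 37627 = \left(-30890\right) \left(- \frac{1}{25138}\right) - 37627 = \frac{15445}{12569} - 37627 = - \frac{472918318}{12569}$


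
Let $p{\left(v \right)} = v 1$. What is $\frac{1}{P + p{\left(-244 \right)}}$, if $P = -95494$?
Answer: $- \frac{1}{95738} \approx -1.0445 \cdot 10^{-5}$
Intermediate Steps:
$p{\left(v \right)} = v$
$\frac{1}{P + p{\left(-244 \right)}} = \frac{1}{-95494 - 244} = \frac{1}{-95738} = - \frac{1}{95738}$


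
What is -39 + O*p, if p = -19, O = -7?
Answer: 94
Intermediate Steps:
-39 + O*p = -39 - 7*(-19) = -39 + 133 = 94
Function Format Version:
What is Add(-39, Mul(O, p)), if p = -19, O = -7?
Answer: 94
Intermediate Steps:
Add(-39, Mul(O, p)) = Add(-39, Mul(-7, -19)) = Add(-39, 133) = 94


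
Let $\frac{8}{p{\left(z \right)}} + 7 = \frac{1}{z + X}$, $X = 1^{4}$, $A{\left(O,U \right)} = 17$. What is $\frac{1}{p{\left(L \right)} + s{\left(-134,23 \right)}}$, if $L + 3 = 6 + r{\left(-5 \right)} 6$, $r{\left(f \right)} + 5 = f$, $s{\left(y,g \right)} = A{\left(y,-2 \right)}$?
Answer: $\frac{393}{6233} \approx 0.063051$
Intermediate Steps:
$s{\left(y,g \right)} = 17$
$r{\left(f \right)} = -5 + f$
$X = 1$
$L = -57$ ($L = -3 + \left(6 + \left(-5 - 5\right) 6\right) = -3 + \left(6 - 60\right) = -3 - 54 = -57$)
$p{\left(z \right)} = \frac{8}{-7 + \frac{1}{1 + z}}$ ($p{\left(z \right)} = \frac{8}{-7 + \frac{1}{z + 1}} = \frac{8}{-7 + \frac{1}{1 + z}}$)
$\frac{1}{p{\left(L \right)} + s{\left(-134,23 \right)}} = \frac{1}{\frac{8 \left(-1 - -57\right)}{6 + 7 \left(-57\right)} + 17} = \frac{1}{\frac{8 \left(-1 + 57\right)}{6 - 399} + 17} = \frac{1}{8 \frac{1}{-393} \cdot 56 + 17} = \frac{1}{8 \left(- \frac{1}{393}\right) 56 + 17} = \frac{1}{- \frac{448}{393} + 17} = \frac{1}{\frac{6233}{393}} = \frac{393}{6233}$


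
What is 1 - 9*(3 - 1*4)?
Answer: 10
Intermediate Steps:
1 - 9*(3 - 1*4) = 1 - 9*(3 - 4) = 1 - 9*(-1) = 1 + 9 = 10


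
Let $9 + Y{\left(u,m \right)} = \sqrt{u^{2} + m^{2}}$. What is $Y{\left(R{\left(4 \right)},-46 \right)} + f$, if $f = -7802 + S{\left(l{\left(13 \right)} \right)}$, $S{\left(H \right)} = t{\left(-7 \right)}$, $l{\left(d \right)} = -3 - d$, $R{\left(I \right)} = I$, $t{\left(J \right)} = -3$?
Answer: $-7814 + 2 \sqrt{533} \approx -7767.8$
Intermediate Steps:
$Y{\left(u,m \right)} = -9 + \sqrt{m^{2} + u^{2}}$ ($Y{\left(u,m \right)} = -9 + \sqrt{u^{2} + m^{2}} = -9 + \sqrt{m^{2} + u^{2}}$)
$S{\left(H \right)} = -3$
$f = -7805$ ($f = -7802 - 3 = -7805$)
$Y{\left(R{\left(4 \right)},-46 \right)} + f = \left(-9 + \sqrt{\left(-46\right)^{2} + 4^{2}}\right) - 7805 = \left(-9 + \sqrt{2116 + 16}\right) - 7805 = \left(-9 + \sqrt{2132}\right) - 7805 = \left(-9 + 2 \sqrt{533}\right) - 7805 = -7814 + 2 \sqrt{533}$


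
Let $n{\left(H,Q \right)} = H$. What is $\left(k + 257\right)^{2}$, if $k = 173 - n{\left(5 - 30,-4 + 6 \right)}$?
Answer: $207025$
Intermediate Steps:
$k = 198$ ($k = 173 - \left(5 - 30\right) = 173 - -25 = 173 + 25 = 198$)
$\left(k + 257\right)^{2} = \left(198 + 257\right)^{2} = 455^{2} = 207025$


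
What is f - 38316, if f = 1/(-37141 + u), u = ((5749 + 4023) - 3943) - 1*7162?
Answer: -1474169785/38474 ≈ -38316.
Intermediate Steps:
u = -1333 (u = (9772 - 3943) - 7162 = 5829 - 7162 = -1333)
f = -1/38474 (f = 1/(-37141 - 1333) = 1/(-38474) = -1/38474 ≈ -2.5992e-5)
f - 38316 = -1/38474 - 38316 = -1474169785/38474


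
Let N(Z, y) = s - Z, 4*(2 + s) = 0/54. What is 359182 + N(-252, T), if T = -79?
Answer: 359432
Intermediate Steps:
s = -2 (s = -2 + (0/54)/4 = -2 + (0*(1/54))/4 = -2 + (¼)*0 = -2 + 0 = -2)
N(Z, y) = -2 - Z
359182 + N(-252, T) = 359182 + (-2 - 1*(-252)) = 359182 + (-2 + 252) = 359182 + 250 = 359432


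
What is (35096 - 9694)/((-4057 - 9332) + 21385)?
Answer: 12701/3998 ≈ 3.1768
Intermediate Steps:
(35096 - 9694)/((-4057 - 9332) + 21385) = 25402/(-13389 + 21385) = 25402/7996 = 25402*(1/7996) = 12701/3998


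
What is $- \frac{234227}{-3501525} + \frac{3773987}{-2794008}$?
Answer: $- \frac{199369487593}{155290299400} \approx -1.2838$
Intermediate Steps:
$- \frac{234227}{-3501525} + \frac{3773987}{-2794008} = \left(-234227\right) \left(- \frac{1}{3501525}\right) + 3773987 \left(- \frac{1}{2794008}\right) = \frac{234227}{3501525} - \frac{539141}{399144} = - \frac{199369487593}{155290299400}$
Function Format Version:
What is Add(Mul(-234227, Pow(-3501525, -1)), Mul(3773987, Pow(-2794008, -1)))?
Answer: Rational(-199369487593, 155290299400) ≈ -1.2838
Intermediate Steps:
Add(Mul(-234227, Pow(-3501525, -1)), Mul(3773987, Pow(-2794008, -1))) = Add(Mul(-234227, Rational(-1, 3501525)), Mul(3773987, Rational(-1, 2794008))) = Add(Rational(234227, 3501525), Rational(-539141, 399144)) = Rational(-199369487593, 155290299400)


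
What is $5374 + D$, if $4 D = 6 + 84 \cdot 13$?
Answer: $\frac{11297}{2} \approx 5648.5$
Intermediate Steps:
$D = \frac{549}{2}$ ($D = \frac{6 + 84 \cdot 13}{4} = \frac{6 + 1092}{4} = \frac{1}{4} \cdot 1098 = \frac{549}{2} \approx 274.5$)
$5374 + D = 5374 + \frac{549}{2} = \frac{11297}{2}$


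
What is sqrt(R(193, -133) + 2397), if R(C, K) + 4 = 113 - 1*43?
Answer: sqrt(2463) ≈ 49.629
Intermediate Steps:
R(C, K) = 66 (R(C, K) = -4 + (113 - 1*43) = -4 + (113 - 43) = -4 + 70 = 66)
sqrt(R(193, -133) + 2397) = sqrt(66 + 2397) = sqrt(2463)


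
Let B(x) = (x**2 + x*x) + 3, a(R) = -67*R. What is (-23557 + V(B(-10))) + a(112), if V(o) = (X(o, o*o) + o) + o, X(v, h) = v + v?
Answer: -30249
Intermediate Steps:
B(x) = 3 + 2*x**2 (B(x) = (x**2 + x**2) + 3 = 2*x**2 + 3 = 3 + 2*x**2)
X(v, h) = 2*v
V(o) = 4*o (V(o) = (2*o + o) + o = 3*o + o = 4*o)
(-23557 + V(B(-10))) + a(112) = (-23557 + 4*(3 + 2*(-10)**2)) - 67*112 = (-23557 + 4*(3 + 2*100)) - 7504 = (-23557 + 4*(3 + 200)) - 7504 = (-23557 + 4*203) - 7504 = (-23557 + 812) - 7504 = -22745 - 7504 = -30249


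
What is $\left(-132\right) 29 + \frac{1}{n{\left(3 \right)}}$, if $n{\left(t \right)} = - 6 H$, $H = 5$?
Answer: $- \frac{114841}{30} \approx -3828.0$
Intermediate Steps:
$n{\left(t \right)} = -30$ ($n{\left(t \right)} = \left(-6\right) 5 = -30$)
$\left(-132\right) 29 + \frac{1}{n{\left(3 \right)}} = \left(-132\right) 29 + \frac{1}{-30} = -3828 - \frac{1}{30} = - \frac{114841}{30}$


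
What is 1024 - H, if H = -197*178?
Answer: 36090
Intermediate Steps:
H = -35066
1024 - H = 1024 - 1*(-35066) = 1024 + 35066 = 36090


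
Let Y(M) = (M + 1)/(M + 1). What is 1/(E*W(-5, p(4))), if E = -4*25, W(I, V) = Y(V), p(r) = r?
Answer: -1/100 ≈ -0.010000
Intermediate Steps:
Y(M) = 1 (Y(M) = (1 + M)/(1 + M) = 1)
W(I, V) = 1
E = -100
1/(E*W(-5, p(4))) = 1/(-100*1) = 1/(-100) = -1/100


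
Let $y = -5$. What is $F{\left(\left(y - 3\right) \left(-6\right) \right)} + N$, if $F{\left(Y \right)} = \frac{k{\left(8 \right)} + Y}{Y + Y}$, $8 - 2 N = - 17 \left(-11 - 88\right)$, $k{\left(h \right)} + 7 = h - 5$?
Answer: $- \frac{20089}{24} \approx -837.04$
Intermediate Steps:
$k{\left(h \right)} = -12 + h$ ($k{\left(h \right)} = -7 + \left(h - 5\right) = -7 + \left(-5 + h\right) = -12 + h$)
$N = - \frac{1675}{2}$ ($N = 4 - \frac{\left(-17\right) \left(-11 - 88\right)}{2} = 4 - \frac{\left(-17\right) \left(-99\right)}{2} = 4 - \frac{1683}{2} = - \frac{1675}{2} \approx -837.5$)
$F{\left(Y \right)} = \frac{-4 + Y}{2 Y}$ ($F{\left(Y \right)} = \frac{\left(-12 + 8\right) + Y}{Y + Y} = \frac{-4 + Y}{2 Y}$)
$F{\left(\left(y - 3\right) \left(-6\right) \right)} + N = \frac{-4 + \left(-5 - 3\right) \left(-6\right)}{2 \left(-5 - 3\right) \left(-6\right)} - \frac{1675}{2} = \frac{-4 - -48}{2 \left(\left(-8\right) \left(-6\right)\right)} - \frac{1675}{2} = \frac{-4 + 48}{2 \cdot 48} - \frac{1675}{2} = \frac{1}{2} \cdot \frac{1}{48} \cdot 44 - \frac{1675}{2} = \frac{11}{24} - \frac{1675}{2} = - \frac{20089}{24}$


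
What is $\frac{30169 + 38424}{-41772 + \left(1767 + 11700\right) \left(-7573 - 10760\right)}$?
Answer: $- \frac{68593}{246932283} \approx -0.00027778$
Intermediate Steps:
$\frac{30169 + 38424}{-41772 + \left(1767 + 11700\right) \left(-7573 - 10760\right)} = \frac{68593}{-41772 + 13467 \left(-18333\right)} = \frac{68593}{-41772 - 246890511} = \frac{68593}{-246932283} = 68593 \left(- \frac{1}{246932283}\right) = - \frac{68593}{246932283}$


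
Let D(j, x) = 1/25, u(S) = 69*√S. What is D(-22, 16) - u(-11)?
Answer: 1/25 - 69*I*√11 ≈ 0.04 - 228.85*I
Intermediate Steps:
D(j, x) = 1/25
D(-22, 16) - u(-11) = 1/25 - 69*√(-11) = 1/25 - 69*I*√11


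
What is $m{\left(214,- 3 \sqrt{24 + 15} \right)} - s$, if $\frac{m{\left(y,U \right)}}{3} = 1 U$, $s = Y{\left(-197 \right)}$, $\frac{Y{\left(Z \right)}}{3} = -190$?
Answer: $570 - 9 \sqrt{39} \approx 513.79$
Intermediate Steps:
$Y{\left(Z \right)} = -570$ ($Y{\left(Z \right)} = 3 \left(-190\right) = -570$)
$s = -570$
$m{\left(y,U \right)} = 3 U$ ($m{\left(y,U \right)} = 3 \cdot 1 U = 3 U$)
$m{\left(214,- 3 \sqrt{24 + 15} \right)} - s = 3 \left(- 3 \sqrt{24 + 15}\right) - -570 = 3 \left(- 3 \sqrt{39}\right) + 570 = - 9 \sqrt{39} + 570 = 570 - 9 \sqrt{39}$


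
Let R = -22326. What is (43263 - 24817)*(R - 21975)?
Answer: -817176246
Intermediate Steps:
(43263 - 24817)*(R - 21975) = (43263 - 24817)*(-22326 - 21975) = 18446*(-44301) = -817176246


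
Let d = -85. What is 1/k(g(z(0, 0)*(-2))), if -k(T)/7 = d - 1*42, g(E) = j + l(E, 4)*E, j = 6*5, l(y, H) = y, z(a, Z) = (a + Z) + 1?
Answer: 1/889 ≈ 0.0011249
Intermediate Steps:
z(a, Z) = 1 + Z + a (z(a, Z) = (Z + a) + 1 = 1 + Z + a)
j = 30
g(E) = 30 + E² (g(E) = 30 + E*E = 30 + E²)
k(T) = 889 (k(T) = -7*(-85 - 1*42) = -7*(-85 - 42) = -7*(-127) = 889)
1/k(g(z(0, 0)*(-2))) = 1/889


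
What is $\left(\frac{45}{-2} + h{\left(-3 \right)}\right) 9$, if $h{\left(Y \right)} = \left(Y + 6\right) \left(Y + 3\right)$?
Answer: $- \frac{405}{2} \approx -202.5$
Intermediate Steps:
$h{\left(Y \right)} = \left(3 + Y\right) \left(6 + Y\right)$ ($h{\left(Y \right)} = \left(6 + Y\right) \left(3 + Y\right) = \left(3 + Y\right) \left(6 + Y\right)$)
$\left(\frac{45}{-2} + h{\left(-3 \right)}\right) 9 = \left(\frac{45}{-2} + \left(18 + \left(-3\right)^{2} + 9 \left(-3\right)\right)\right) 9 = \left(45 \left(- \frac{1}{2}\right) + \left(18 + 9 - 27\right)\right) 9 = \left(- \frac{45}{2} + 0\right) 9 = \left(- \frac{45}{2}\right) 9 = - \frac{405}{2}$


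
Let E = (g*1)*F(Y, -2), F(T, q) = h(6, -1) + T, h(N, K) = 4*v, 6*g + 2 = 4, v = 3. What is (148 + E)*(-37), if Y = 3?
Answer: -5661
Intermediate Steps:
g = ⅓ (g = -⅓ + (⅙)*4 = -⅓ + ⅔ = ⅓ ≈ 0.33333)
h(N, K) = 12 (h(N, K) = 4*3 = 12)
F(T, q) = 12 + T
E = 5 (E = ((⅓)*1)*(12 + 3) = (⅓)*15 = 5)
(148 + E)*(-37) = (148 + 5)*(-37) = 153*(-37) = -5661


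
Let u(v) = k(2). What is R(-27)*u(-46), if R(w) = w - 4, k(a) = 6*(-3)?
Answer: 558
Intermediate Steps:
k(a) = -18
u(v) = -18
R(w) = -4 + w
R(-27)*u(-46) = (-4 - 27)*(-18) = -31*(-18) = 558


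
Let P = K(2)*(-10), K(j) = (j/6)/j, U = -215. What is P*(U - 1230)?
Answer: 7225/3 ≈ 2408.3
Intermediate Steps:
K(j) = 1/6 (K(j) = (j*(1/6))/j = (j/6)/j = 1/6)
P = -5/3 (P = (1/6)*(-10) = -5/3 ≈ -1.6667)
P*(U - 1230) = -5*(-215 - 1230)/3 = -5/3*(-1445) = 7225/3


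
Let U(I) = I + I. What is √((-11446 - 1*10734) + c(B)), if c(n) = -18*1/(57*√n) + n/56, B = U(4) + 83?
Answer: √(-1060815096614 - 165984*√91)/6916 ≈ 148.92*I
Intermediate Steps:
U(I) = 2*I
B = 91 (B = 2*4 + 83 = 8 + 83 = 91)
c(n) = -6/(19*√n) + n/56 (c(n) = -6/(19*√n) + n*(1/56) = -6/(19*√n) + n/56)
√((-11446 - 1*10734) + c(B)) = √((-11446 - 1*10734) + (-6*√91/1729 + (1/56)*91)) = √((-11446 - 10734) + (-6*√91/1729 + 13/8)) = √(-22180 + (-6*√91/1729 + 13/8)) = √(-22180 + (13/8 - 6*√91/1729)) = √(-177427/8 - 6*√91/1729)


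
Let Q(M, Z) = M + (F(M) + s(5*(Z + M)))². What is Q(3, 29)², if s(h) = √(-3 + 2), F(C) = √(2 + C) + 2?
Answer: (3 + (2 + I + √5)²)² ≈ 326.0 + 337.94*I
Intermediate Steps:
F(C) = 2 + √(2 + C)
s(h) = I (s(h) = √(-1) = I)
Q(M, Z) = M + (2 + I + √(2 + M))² (Q(M, Z) = M + ((2 + √(2 + M)) + I)² = M + (2 + I + √(2 + M))²)
Q(3, 29)² = (3 + (2 + I + √(2 + 3))²)² = (3 + (2 + I + √5)²)²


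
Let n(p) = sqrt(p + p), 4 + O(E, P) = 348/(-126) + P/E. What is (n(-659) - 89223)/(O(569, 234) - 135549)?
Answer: 1066125627/1619750885 - 11949*I*sqrt(1318)/1619750885 ≈ 0.6582 - 0.00026782*I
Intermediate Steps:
O(E, P) = -142/21 + P/E (O(E, P) = -4 + (348/(-126) + P/E) = -4 + (348*(-1/126) + P/E) = -4 + (-58/21 + P/E) = -142/21 + P/E)
n(p) = sqrt(2)*sqrt(p) (n(p) = sqrt(2*p) = sqrt(2)*sqrt(p))
(n(-659) - 89223)/(O(569, 234) - 135549) = (sqrt(2)*sqrt(-659) - 89223)/((-142/21 + 234/569) - 135549) = (sqrt(2)*(I*sqrt(659)) - 89223)/((-142/21 + 234*(1/569)) - 135549) = (I*sqrt(1318) - 89223)/((-142/21 + 234/569) - 135549) = (-89223 + I*sqrt(1318))/(-75884/11949 - 135549) = (-89223 + I*sqrt(1318))/(-1619750885/11949) = (-89223 + I*sqrt(1318))*(-11949/1619750885) = 1066125627/1619750885 - 11949*I*sqrt(1318)/1619750885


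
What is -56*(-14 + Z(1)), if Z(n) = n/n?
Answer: 728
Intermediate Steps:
Z(n) = 1
-56*(-14 + Z(1)) = -56*(-14 + 1) = -56*(-13) = 728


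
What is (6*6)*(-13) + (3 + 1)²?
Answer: -452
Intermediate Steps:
(6*6)*(-13) + (3 + 1)² = 36*(-13) + 4² = -468 + 16 = -452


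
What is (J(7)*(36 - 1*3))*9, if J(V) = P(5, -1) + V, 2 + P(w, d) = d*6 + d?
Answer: -594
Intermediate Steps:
P(w, d) = -2 + 7*d (P(w, d) = -2 + (d*6 + d) = -2 + (6*d + d) = -2 + 7*d)
J(V) = -9 + V (J(V) = (-2 + 7*(-1)) + V = (-2 - 7) + V = -9 + V)
(J(7)*(36 - 1*3))*9 = ((-9 + 7)*(36 - 1*3))*9 = -2*(36 - 3)*9 = -2*33*9 = -66*9 = -594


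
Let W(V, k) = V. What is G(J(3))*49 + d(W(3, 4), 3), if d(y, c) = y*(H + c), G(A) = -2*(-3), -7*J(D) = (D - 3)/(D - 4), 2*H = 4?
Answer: 309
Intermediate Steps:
H = 2 (H = (½)*4 = 2)
J(D) = -(-3 + D)/(7*(-4 + D)) (J(D) = -(D - 3)/(7*(D - 4)) = -(-3 + D)/(7*(-4 + D)))
G(A) = 6
d(y, c) = y*(2 + c)
G(J(3))*49 + d(W(3, 4), 3) = 6*49 + 3*(2 + 3) = 294 + 3*5 = 294 + 15 = 309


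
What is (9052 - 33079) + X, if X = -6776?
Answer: -30803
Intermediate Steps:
(9052 - 33079) + X = (9052 - 33079) - 6776 = -24027 - 6776 = -30803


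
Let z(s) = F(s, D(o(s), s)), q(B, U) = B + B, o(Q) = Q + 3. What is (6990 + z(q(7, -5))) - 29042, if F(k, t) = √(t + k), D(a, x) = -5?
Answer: -22049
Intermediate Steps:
o(Q) = 3 + Q
q(B, U) = 2*B
F(k, t) = √(k + t)
z(s) = √(-5 + s) (z(s) = √(s - 5) = √(-5 + s))
(6990 + z(q(7, -5))) - 29042 = (6990 + √(-5 + 2*7)) - 29042 = (6990 + √(-5 + 14)) - 29042 = (6990 + √9) - 29042 = (6990 + 3) - 29042 = 6993 - 29042 = -22049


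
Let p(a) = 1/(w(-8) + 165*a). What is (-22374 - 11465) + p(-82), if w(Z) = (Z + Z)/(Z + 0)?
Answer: -457773993/13528 ≈ -33839.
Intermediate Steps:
w(Z) = 2 (w(Z) = (2*Z)/Z = 2)
p(a) = 1/(2 + 165*a)
(-22374 - 11465) + p(-82) = (-22374 - 11465) + 1/(2 + 165*(-82)) = -33839 + 1/(2 - 13530) = -33839 + 1/(-13528) = -33839 - 1/13528 = -457773993/13528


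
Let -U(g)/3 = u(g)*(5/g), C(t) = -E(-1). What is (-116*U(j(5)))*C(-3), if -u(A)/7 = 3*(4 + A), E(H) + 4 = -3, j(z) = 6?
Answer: -426300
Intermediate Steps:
E(H) = -7 (E(H) = -4 - 3 = -7)
u(A) = -84 - 21*A (u(A) = -21*(4 + A) = -7*(12 + 3*A) = -84 - 21*A)
C(t) = 7 (C(t) = -1*(-7) = 7)
U(g) = -15*(-84 - 21*g)/g (U(g) = -3*(-84 - 21*g)*5/g = -15*(-84 - 21*g)/g)
(-116*U(j(5)))*C(-3) = -116*(315 + 1260/6)*7 = -116*(315 + 1260*(⅙))*7 = -116*(315 + 210)*7 = -116*525*7 = -60900*7 = -426300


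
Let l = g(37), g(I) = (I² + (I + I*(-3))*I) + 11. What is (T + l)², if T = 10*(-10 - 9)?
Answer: 2396304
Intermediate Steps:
g(I) = 11 - I² (g(I) = (I² + (I - 3*I)*I) + 11 = (I² + (-2*I)*I) + 11 = (I² - 2*I²) + 11 = -I² + 11 = 11 - I²)
l = -1358 (l = 11 - 1*37² = 11 - 1*1369 = 11 - 1369 = -1358)
T = -190 (T = 10*(-19) = -190)
(T + l)² = (-190 - 1358)² = (-1548)² = 2396304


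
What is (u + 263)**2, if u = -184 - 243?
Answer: 26896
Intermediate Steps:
u = -427
(u + 263)**2 = (-427 + 263)**2 = (-164)**2 = 26896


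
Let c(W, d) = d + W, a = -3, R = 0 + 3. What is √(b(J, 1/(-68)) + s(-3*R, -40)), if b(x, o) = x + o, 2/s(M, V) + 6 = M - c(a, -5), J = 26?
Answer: √1455727/238 ≈ 5.0695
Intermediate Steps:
R = 3
c(W, d) = W + d
s(M, V) = 2/(2 + M) (s(M, V) = 2/(-6 + (M - (-3 - 5))) = 2/(-6 + (M - 1*(-8))) = 2/(-6 + (M + 8)) = 2/(-6 + (8 + M)) = 2/(2 + M))
b(x, o) = o + x
√(b(J, 1/(-68)) + s(-3*R, -40)) = √((1/(-68) + 26) + 2/(2 - 3*3)) = √((-1/68 + 26) + 2/(2 - 9)) = √(1767/68 + 2/(-7)) = √(1767/68 + 2*(-⅐)) = √(1767/68 - 2/7) = √(12233/476) = √1455727/238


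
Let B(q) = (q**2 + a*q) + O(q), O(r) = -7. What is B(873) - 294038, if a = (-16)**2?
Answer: 691572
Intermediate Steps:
a = 256
B(q) = -7 + q**2 + 256*q (B(q) = (q**2 + 256*q) - 7 = -7 + q**2 + 256*q)
B(873) - 294038 = (-7 + 873**2 + 256*873) - 294038 = (-7 + 762129 + 223488) - 294038 = 985610 - 294038 = 691572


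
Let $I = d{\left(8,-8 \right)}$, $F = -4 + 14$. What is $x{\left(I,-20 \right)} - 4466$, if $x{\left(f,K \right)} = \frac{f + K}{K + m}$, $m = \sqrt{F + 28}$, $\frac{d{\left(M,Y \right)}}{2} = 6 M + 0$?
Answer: $- \frac{809106}{181} - \frac{38 \sqrt{38}}{181} \approx -4471.5$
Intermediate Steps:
$F = 10$
$d{\left(M,Y \right)} = 12 M$ ($d{\left(M,Y \right)} = 2 \left(6 M + 0\right) = 2 \cdot 6 M = 12 M$)
$I = 96$ ($I = 12 \cdot 8 = 96$)
$m = \sqrt{38}$ ($m = \sqrt{10 + 28} = \sqrt{38} \approx 6.1644$)
$x{\left(f,K \right)} = \frac{K + f}{K + \sqrt{38}}$ ($x{\left(f,K \right)} = \frac{f + K}{K + \sqrt{38}} = \frac{K + f}{K + \sqrt{38}}$)
$x{\left(I,-20 \right)} - 4466 = \frac{-20 + 96}{-20 + \sqrt{38}} - 4466 = \frac{1}{-20 + \sqrt{38}} \cdot 76 - 4466 = \frac{76}{-20 + \sqrt{38}} - 4466 = -4466 + \frac{76}{-20 + \sqrt{38}}$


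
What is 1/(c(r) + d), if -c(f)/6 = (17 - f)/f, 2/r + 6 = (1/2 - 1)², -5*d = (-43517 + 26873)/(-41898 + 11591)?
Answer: 606140/181320819 ≈ 0.0033429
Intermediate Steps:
d = -16644/151535 (d = -(-43517 + 26873)/(5*(-41898 + 11591)) = -(-16644)/(5*(-30307)) = -(-16644)*(-1)/(5*30307) = -⅕*16644/30307 = -16644/151535 ≈ -0.10984)
r = -8/23 (r = 2/(-6 + (1/2 - 1)²) = 2/(-6 + (½ - 1)²) = 2/(-6 + (-½)²) = 2/(-6 + ¼) = 2/(-23/4) = 2*(-4/23) = -8/23 ≈ -0.34783)
c(f) = -6*(17 - f)/f
1/(c(r) + d) = 1/((6 - 102/(-8/23)) - 16644/151535) = 1/((6 - 102*(-23/8)) - 16644/151535) = 1/((6 + 1173/4) - 16644/151535) = 1/(1197/4 - 16644/151535) = 1/(181320819/606140) = 606140/181320819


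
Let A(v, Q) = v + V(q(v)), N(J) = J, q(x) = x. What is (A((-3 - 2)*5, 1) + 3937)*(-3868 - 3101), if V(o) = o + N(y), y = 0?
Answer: -27088503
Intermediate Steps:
V(o) = o (V(o) = o + 0 = o)
A(v, Q) = 2*v (A(v, Q) = v + v = 2*v)
(A((-3 - 2)*5, 1) + 3937)*(-3868 - 3101) = (2*((-3 - 2)*5) + 3937)*(-3868 - 3101) = (2*(-5*5) + 3937)*(-6969) = (2*(-25) + 3937)*(-6969) = (-50 + 3937)*(-6969) = 3887*(-6969) = -27088503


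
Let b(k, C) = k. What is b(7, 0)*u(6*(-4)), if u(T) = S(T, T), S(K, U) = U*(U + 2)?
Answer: 3696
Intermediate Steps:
S(K, U) = U*(2 + U)
u(T) = T*(2 + T)
b(7, 0)*u(6*(-4)) = 7*((6*(-4))*(2 + 6*(-4))) = 7*(-24*(2 - 24)) = 7*(-24*(-22)) = 7*528 = 3696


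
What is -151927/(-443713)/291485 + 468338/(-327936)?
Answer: -30286382829766709/21206913402138240 ≈ -1.4281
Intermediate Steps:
-151927/(-443713)/291485 + 468338/(-327936) = -151927*(-1/443713)*(1/291485) + 468338*(-1/327936) = (151927/443713)*(1/291485) - 234169/163968 = 151927/129335683805 - 234169/163968 = -30286382829766709/21206913402138240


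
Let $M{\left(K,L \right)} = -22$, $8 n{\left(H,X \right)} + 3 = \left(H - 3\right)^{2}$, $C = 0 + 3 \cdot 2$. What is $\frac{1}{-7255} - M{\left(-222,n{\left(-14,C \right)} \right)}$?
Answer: $\frac{159609}{7255} \approx 22.0$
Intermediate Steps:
$C = 6$ ($C = 0 + 6 = 6$)
$n{\left(H,X \right)} = - \frac{3}{8} + \frac{\left(-3 + H\right)^{2}}{8}$ ($n{\left(H,X \right)} = - \frac{3}{8} + \frac{\left(H - 3\right)^{2}}{8} = - \frac{3}{8} + \frac{\left(-3 + H\right)^{2}}{8}$)
$\frac{1}{-7255} - M{\left(-222,n{\left(-14,C \right)} \right)} = \frac{1}{-7255} - -22 = - \frac{1}{7255} + 22 = \frac{159609}{7255}$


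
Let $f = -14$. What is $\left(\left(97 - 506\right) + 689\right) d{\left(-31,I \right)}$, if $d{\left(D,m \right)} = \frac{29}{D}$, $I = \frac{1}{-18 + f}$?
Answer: $- \frac{8120}{31} \approx -261.94$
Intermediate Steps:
$I = - \frac{1}{32}$ ($I = \frac{1}{-18 - 14} = \frac{1}{-32} = - \frac{1}{32} \approx -0.03125$)
$\left(\left(97 - 506\right) + 689\right) d{\left(-31,I \right)} = \left(\left(97 - 506\right) + 689\right) \frac{29}{-31} = \left(\left(97 - 506\right) + 689\right) 29 \left(- \frac{1}{31}\right) = \left(-409 + 689\right) \left(- \frac{29}{31}\right) = 280 \left(- \frac{29}{31}\right) = - \frac{8120}{31}$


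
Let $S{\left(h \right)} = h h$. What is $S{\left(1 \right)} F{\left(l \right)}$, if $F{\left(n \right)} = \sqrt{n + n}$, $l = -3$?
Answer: $i \sqrt{6} \approx 2.4495 i$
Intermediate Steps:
$S{\left(h \right)} = h^{2}$
$F{\left(n \right)} = \sqrt{2} \sqrt{n}$ ($F{\left(n \right)} = \sqrt{2 n} = \sqrt{2} \sqrt{n}$)
$S{\left(1 \right)} F{\left(l \right)} = 1^{2} \sqrt{2} \sqrt{-3} = 1 \sqrt{2} i \sqrt{3} = 1 i \sqrt{6} = i \sqrt{6}$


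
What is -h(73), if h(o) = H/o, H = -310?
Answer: 310/73 ≈ 4.2466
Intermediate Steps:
h(o) = -310/o
-h(73) = -(-310)/73 = -1*(-310/73) = 310/73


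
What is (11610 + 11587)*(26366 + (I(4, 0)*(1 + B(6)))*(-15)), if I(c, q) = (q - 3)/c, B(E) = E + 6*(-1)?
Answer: 2447492273/4 ≈ 6.1187e+8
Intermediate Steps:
B(E) = -6 + E (B(E) = E - 6 = -6 + E)
I(c, q) = (-3 + q)/c
(11610 + 11587)*(26366 + (I(4, 0)*(1 + B(6)))*(-15)) = (11610 + 11587)*(26366 + (((-3 + 0)/4)*(1 + (-6 + 6)))*(-15)) = 23197*(26366 + (((¼)*(-3))*(1 + 0))*(-15)) = 23197*(26366 - ¾*1*(-15)) = 23197*(26366 - ¾*(-15)) = 23197*(26366 + 45/4) = 23197*(105509/4) = 2447492273/4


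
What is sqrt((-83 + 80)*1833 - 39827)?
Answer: I*sqrt(45326) ≈ 212.9*I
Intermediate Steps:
sqrt((-83 + 80)*1833 - 39827) = sqrt(-3*1833 - 39827) = sqrt(-5499 - 39827) = sqrt(-45326) = I*sqrt(45326)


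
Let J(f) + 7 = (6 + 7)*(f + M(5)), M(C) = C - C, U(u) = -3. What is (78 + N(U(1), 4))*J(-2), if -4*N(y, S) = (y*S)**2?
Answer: -1386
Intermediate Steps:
N(y, S) = -S**2*y**2/4
M(C) = 0
J(f) = -7 + 13*f (J(f) = -7 + (6 + 7)*(f + 0) = -7 + 13*f)
(78 + N(U(1), 4))*J(-2) = (78 - 1/4*4**2*(-3)**2)*(-7 + 13*(-2)) = (78 - 1/4*16*9)*(-7 - 26) = (78 - 36)*(-33) = 42*(-33) = -1386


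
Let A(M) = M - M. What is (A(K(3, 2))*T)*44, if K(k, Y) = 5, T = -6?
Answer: 0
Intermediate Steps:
A(M) = 0
(A(K(3, 2))*T)*44 = (0*(-6))*44 = 0*44 = 0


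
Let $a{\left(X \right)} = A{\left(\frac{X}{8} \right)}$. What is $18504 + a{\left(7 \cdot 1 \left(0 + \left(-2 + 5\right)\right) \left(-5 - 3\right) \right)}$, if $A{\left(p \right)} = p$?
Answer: $18483$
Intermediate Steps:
$a{\left(X \right)} = \frac{X}{8}$
$18504 + a{\left(7 \cdot 1 \left(0 + \left(-2 + 5\right)\right) \left(-5 - 3\right) \right)} = 18504 + \frac{7 \cdot 1 \left(0 + \left(-2 + 5\right)\right) \left(-5 - 3\right)}{8} = 18504 + \frac{7 \left(0 + 3\right) \left(-8\right)}{8} = 18504 + \frac{7 \cdot 3 \left(-8\right)}{8} = 18504 + \frac{7 \left(-24\right)}{8} = 18504 + \frac{1}{8} \left(-168\right) = 18504 - 21 = 18483$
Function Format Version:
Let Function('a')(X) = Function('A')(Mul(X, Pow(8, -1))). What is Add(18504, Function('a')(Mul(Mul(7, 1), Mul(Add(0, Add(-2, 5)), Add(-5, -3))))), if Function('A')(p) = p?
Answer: 18483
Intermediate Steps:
Function('a')(X) = Mul(Rational(1, 8), X) (Function('a')(X) = Mul(X, Pow(8, -1)) = Mul(X, Rational(1, 8)) = Mul(Rational(1, 8), X))
Add(18504, Function('a')(Mul(Mul(7, 1), Mul(Add(0, Add(-2, 5)), Add(-5, -3))))) = Add(18504, Mul(Rational(1, 8), Mul(Mul(7, 1), Mul(Add(0, Add(-2, 5)), Add(-5, -3))))) = Add(18504, Mul(Rational(1, 8), Mul(7, Mul(Add(0, 3), -8)))) = Add(18504, Mul(Rational(1, 8), Mul(7, Mul(3, -8)))) = Add(18504, Mul(Rational(1, 8), Mul(7, -24))) = Add(18504, Mul(Rational(1, 8), -168)) = Add(18504, -21) = 18483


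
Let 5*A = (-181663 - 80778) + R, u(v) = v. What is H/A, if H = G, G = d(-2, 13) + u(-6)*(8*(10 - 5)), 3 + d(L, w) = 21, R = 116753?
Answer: 555/72844 ≈ 0.0076190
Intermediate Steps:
d(L, w) = 18 (d(L, w) = -3 + 21 = 18)
A = -145688/5 (A = ((-181663 - 80778) + 116753)/5 = (-262441 + 116753)/5 = (⅕)*(-145688) = -145688/5 ≈ -29138.)
G = -222 (G = 18 - 48*(10 - 5) = 18 - 48*5 = 18 - 6*40 = 18 - 240 = -222)
H = -222
H/A = -222/(-145688/5) = -222*(-5/145688) = 555/72844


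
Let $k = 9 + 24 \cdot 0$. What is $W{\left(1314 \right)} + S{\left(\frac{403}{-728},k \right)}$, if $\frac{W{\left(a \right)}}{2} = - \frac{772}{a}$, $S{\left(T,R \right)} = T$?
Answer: $- \frac{63599}{36792} \approx -1.7286$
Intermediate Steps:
$k = 9$ ($k = 9 + 0 = 9$)
$W{\left(a \right)} = - \frac{1544}{a}$ ($W{\left(a \right)} = 2 \left(- \frac{772}{a}\right) = - \frac{1544}{a}$)
$W{\left(1314 \right)} + S{\left(\frac{403}{-728},k \right)} = - \frac{1544}{1314} + \frac{403}{-728} = \left(-1544\right) \frac{1}{1314} + 403 \left(- \frac{1}{728}\right) = - \frac{772}{657} - \frac{31}{56} = - \frac{63599}{36792}$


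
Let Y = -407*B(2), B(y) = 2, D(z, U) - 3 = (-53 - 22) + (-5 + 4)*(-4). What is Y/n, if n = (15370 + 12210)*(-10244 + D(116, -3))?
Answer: 407/142202480 ≈ 2.8621e-6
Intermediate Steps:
D(z, U) = -68 (D(z, U) = 3 + ((-53 - 22) + (-5 + 4)*(-4)) = 3 + (-75 - 1*(-4)) = 3 + (-75 + 4) = 3 - 71 = -68)
n = -284404960 (n = (15370 + 12210)*(-10244 - 68) = 27580*(-10312) = -284404960)
Y = -814 (Y = -407*2 = -814)
Y/n = -814/(-284404960) = -814*(-1/284404960) = 407/142202480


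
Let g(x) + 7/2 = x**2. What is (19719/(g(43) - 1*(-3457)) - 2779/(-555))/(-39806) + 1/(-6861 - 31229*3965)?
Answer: -284134814053/1296115522750425 ≈ -0.00021922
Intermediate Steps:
g(x) = -7/2 + x**2
(19719/(g(43) - 1*(-3457)) - 2779/(-555))/(-39806) + 1/(-6861 - 31229*3965) = (19719/((-7/2 + 43**2) - 1*(-3457)) - 2779/(-555))/(-39806) + 1/(-6861 - 31229*3965) = (19719/((-7/2 + 1849) + 3457) - 2779*(-1/555))*(-1/39806) + (1/3965)/(-38090) = (19719/(3691/2 + 3457) + 2779/555)*(-1/39806) - 1/38090*1/3965 = (19719/(10605/2) + 2779/555)*(-1/39806) - 1/151026850 = (19719*(2/10605) + 2779/555)*(-1/39806) - 1/151026850 = (1878/505 + 2779/555)*(-1/39806) - 1/151026850 = (489137/56055)*(-1/39806) - 1/151026850 = -489137/2231325330 - 1/151026850 = -284134814053/1296115522750425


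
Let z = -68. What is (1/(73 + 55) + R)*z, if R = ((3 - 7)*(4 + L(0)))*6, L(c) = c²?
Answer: 208879/32 ≈ 6527.5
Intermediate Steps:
R = -96 (R = ((3 - 7)*(4 + 0²))*6 = -4*(4 + 0)*6 = -4*4*6 = -16*6 = -96)
(1/(73 + 55) + R)*z = (1/(73 + 55) - 96)*(-68) = (1/128 - 96)*(-68) = -12287/128*(-68) = 208879/32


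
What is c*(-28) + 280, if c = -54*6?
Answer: 9352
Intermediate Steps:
c = -324
c*(-28) + 280 = -324*(-28) + 280 = 9072 + 280 = 9352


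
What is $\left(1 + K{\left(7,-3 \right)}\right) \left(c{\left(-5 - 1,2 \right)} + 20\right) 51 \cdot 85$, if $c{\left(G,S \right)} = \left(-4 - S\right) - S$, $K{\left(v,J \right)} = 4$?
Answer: $260100$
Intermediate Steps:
$c{\left(G,S \right)} = -4 - 2 S$
$\left(1 + K{\left(7,-3 \right)}\right) \left(c{\left(-5 - 1,2 \right)} + 20\right) 51 \cdot 85 = \left(1 + 4\right) \left(\left(-4 - 4\right) + 20\right) 51 \cdot 85 = 5 \left(\left(-4 - 4\right) + 20\right) 51 \cdot 85 = 5 \left(-8 + 20\right) 51 \cdot 85 = 5 \cdot 12 \cdot 51 \cdot 85 = 60 \cdot 51 \cdot 85 = 3060 \cdot 85 = 260100$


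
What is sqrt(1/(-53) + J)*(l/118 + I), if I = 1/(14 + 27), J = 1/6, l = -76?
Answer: -1499*sqrt(14946)/769242 ≈ -0.23823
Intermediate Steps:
J = 1/6 ≈ 0.16667
I = 1/41 ≈ 0.024390
sqrt(1/(-53) + J)*(l/118 + I) = sqrt(1/(-53) + 1/6)*(-76/118 + 1/41) = sqrt(-1/53 + 1/6)*(-76*1/118 + 1/41) = sqrt(47/318)*(-38/59 + 1/41) = (sqrt(14946)/318)*(-1499/2419) = -1499*sqrt(14946)/769242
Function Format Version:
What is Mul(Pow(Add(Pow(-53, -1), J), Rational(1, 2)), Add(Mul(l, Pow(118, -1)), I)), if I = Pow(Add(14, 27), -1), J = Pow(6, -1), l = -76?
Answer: Mul(Rational(-1499, 769242), Pow(14946, Rational(1, 2))) ≈ -0.23823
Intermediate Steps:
J = Rational(1, 6) ≈ 0.16667
I = Rational(1, 41) (I = Pow(41, -1) = Rational(1, 41) ≈ 0.024390)
Mul(Pow(Add(Pow(-53, -1), J), Rational(1, 2)), Add(Mul(l, Pow(118, -1)), I)) = Mul(Pow(Add(Pow(-53, -1), Rational(1, 6)), Rational(1, 2)), Add(Mul(-76, Pow(118, -1)), Rational(1, 41))) = Mul(Pow(Add(Rational(-1, 53), Rational(1, 6)), Rational(1, 2)), Add(Mul(-76, Rational(1, 118)), Rational(1, 41))) = Mul(Pow(Rational(47, 318), Rational(1, 2)), Add(Rational(-38, 59), Rational(1, 41))) = Mul(Mul(Rational(1, 318), Pow(14946, Rational(1, 2))), Rational(-1499, 2419)) = Mul(Rational(-1499, 769242), Pow(14946, Rational(1, 2)))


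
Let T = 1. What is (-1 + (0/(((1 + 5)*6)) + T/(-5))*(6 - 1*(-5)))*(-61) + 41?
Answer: 1181/5 ≈ 236.20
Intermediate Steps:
(-1 + (0/(((1 + 5)*6)) + T/(-5))*(6 - 1*(-5)))*(-61) + 41 = (-1 + (0/(((1 + 5)*6)) + 1/(-5))*(6 - 1*(-5)))*(-61) + 41 = (-1 + (0/((6*6)) + 1*(-1/5))*(6 + 5))*(-61) + 41 = (-1 + (0/36 - 1/5)*11)*(-61) + 41 = (-1 + (0*(1/36) - 1/5)*11)*(-61) + 41 = (-1 + (0 - 1/5)*11)*(-61) + 41 = (-1 - 1/5*11)*(-61) + 41 = (-1 - 11/5)*(-61) + 41 = -16/5*(-61) + 41 = 976/5 + 41 = 1181/5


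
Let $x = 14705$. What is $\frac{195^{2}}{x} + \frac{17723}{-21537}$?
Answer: $\frac{111665542}{63340317} \approx 1.7629$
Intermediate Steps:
$\frac{195^{2}}{x} + \frac{17723}{-21537} = \frac{195^{2}}{14705} + \frac{17723}{-21537} = 38025 \cdot \frac{1}{14705} + 17723 \left(- \frac{1}{21537}\right) = \frac{7605}{2941} - \frac{17723}{21537} = \frac{111665542}{63340317}$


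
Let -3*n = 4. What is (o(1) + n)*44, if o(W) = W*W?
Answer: -44/3 ≈ -14.667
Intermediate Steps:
o(W) = W²
n = -4/3 (n = -⅓*4 = -4/3 ≈ -1.3333)
(o(1) + n)*44 = (1² - 4/3)*44 = (1 - 4/3)*44 = -⅓*44 = -44/3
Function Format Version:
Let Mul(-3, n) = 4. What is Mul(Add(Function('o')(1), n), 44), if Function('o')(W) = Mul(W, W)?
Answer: Rational(-44, 3) ≈ -14.667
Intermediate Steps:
Function('o')(W) = Pow(W, 2)
n = Rational(-4, 3) (n = Mul(Rational(-1, 3), 4) = Rational(-4, 3) ≈ -1.3333)
Mul(Add(Function('o')(1), n), 44) = Mul(Add(Pow(1, 2), Rational(-4, 3)), 44) = Mul(Add(1, Rational(-4, 3)), 44) = Mul(Rational(-1, 3), 44) = Rational(-44, 3)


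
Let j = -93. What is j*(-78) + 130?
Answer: 7384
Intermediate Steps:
j*(-78) + 130 = -93*(-78) + 130 = 7254 + 130 = 7384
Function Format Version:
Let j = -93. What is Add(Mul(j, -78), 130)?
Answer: 7384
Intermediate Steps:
Add(Mul(j, -78), 130) = Add(Mul(-93, -78), 130) = Add(7254, 130) = 7384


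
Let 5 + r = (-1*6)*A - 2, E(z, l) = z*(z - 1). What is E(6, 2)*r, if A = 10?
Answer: -2010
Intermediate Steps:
E(z, l) = z*(-1 + z)
r = -67 (r = -5 + (-1*6*10 - 2) = -5 + (-6*10 - 2) = -5 + (-60 - 2) = -5 - 62 = -67)
E(6, 2)*r = (6*(-1 + 6))*(-67) = (6*5)*(-67) = 30*(-67) = -2010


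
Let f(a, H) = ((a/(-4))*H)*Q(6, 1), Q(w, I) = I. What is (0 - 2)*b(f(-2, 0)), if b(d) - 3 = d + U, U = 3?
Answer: -12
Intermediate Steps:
f(a, H) = -H*a/4 (f(a, H) = ((a/(-4))*H)*1 = ((a*(-1/4))*H)*1 = ((-a/4)*H)*1 = -H*a/4*1 = -H*a/4)
b(d) = 6 + d (b(d) = 3 + (d + 3) = 3 + (3 + d) = 6 + d)
(0 - 2)*b(f(-2, 0)) = (0 - 2)*(6 - 1/4*0*(-2)) = -2*(6 + 0) = -2*6 = -12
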